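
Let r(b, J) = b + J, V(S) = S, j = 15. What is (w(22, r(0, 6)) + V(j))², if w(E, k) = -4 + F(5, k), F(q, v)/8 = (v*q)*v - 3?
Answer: 2036329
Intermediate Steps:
F(q, v) = -24 + 8*q*v² (F(q, v) = 8*((v*q)*v - 3) = 8*((q*v)*v - 3) = 8*(q*v² - 3) = 8*(-3 + q*v²) = -24 + 8*q*v²)
r(b, J) = J + b
w(E, k) = -28 + 40*k² (w(E, k) = -4 + (-24 + 8*5*k²) = -4 + (-24 + 40*k²) = -28 + 40*k²)
(w(22, r(0, 6)) + V(j))² = ((-28 + 40*(6 + 0)²) + 15)² = ((-28 + 40*6²) + 15)² = ((-28 + 40*36) + 15)² = ((-28 + 1440) + 15)² = (1412 + 15)² = 1427² = 2036329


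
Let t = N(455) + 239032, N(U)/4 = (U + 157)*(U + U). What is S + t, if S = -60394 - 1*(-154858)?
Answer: 2561176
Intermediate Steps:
N(U) = 8*U*(157 + U) (N(U) = 4*((U + 157)*(U + U)) = 4*((157 + U)*(2*U)) = 4*(2*U*(157 + U)) = 8*U*(157 + U))
t = 2466712 (t = 8*455*(157 + 455) + 239032 = 8*455*612 + 239032 = 2227680 + 239032 = 2466712)
S = 94464 (S = -60394 + 154858 = 94464)
S + t = 94464 + 2466712 = 2561176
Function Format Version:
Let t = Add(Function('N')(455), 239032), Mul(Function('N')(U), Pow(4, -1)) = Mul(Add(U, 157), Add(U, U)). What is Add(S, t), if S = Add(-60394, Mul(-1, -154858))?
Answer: 2561176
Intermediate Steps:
Function('N')(U) = Mul(8, U, Add(157, U)) (Function('N')(U) = Mul(4, Mul(Add(U, 157), Add(U, U))) = Mul(4, Mul(Add(157, U), Mul(2, U))) = Mul(4, Mul(2, U, Add(157, U))) = Mul(8, U, Add(157, U)))
t = 2466712 (t = Add(Mul(8, 455, Add(157, 455)), 239032) = Add(Mul(8, 455, 612), 239032) = Add(2227680, 239032) = 2466712)
S = 94464 (S = Add(-60394, 154858) = 94464)
Add(S, t) = Add(94464, 2466712) = 2561176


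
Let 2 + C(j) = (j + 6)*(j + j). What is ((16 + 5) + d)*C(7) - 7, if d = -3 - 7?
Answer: 1973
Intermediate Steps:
C(j) = -2 + 2*j*(6 + j) (C(j) = -2 + (j + 6)*(j + j) = -2 + (6 + j)*(2*j) = -2 + 2*j*(6 + j))
d = -10
((16 + 5) + d)*C(7) - 7 = ((16 + 5) - 10)*(-2 + 2*7² + 12*7) - 7 = (21 - 10)*(-2 + 2*49 + 84) - 7 = 11*(-2 + 98 + 84) - 7 = 11*180 - 7 = 1980 - 7 = 1973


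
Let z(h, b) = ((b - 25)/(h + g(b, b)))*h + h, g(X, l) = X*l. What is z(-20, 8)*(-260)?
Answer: 35100/11 ≈ 3190.9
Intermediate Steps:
z(h, b) = h + h*(-25 + b)/(h + b²) (z(h, b) = ((b - 25)/(h + b*b))*h + h = ((-25 + b)/(h + b²))*h + h = h*(-25 + b)/(h + b²) + h = h + h*(-25 + b)/(h + b²))
z(-20, 8)*(-260) = -20*(-25 + 8 - 20 + 8²)/(-20 + 8²)*(-260) = -20*(-25 + 8 - 20 + 64)/(-20 + 64)*(-260) = -20*27/44*(-260) = -20*1/44*27*(-260) = -135/11*(-260) = 35100/11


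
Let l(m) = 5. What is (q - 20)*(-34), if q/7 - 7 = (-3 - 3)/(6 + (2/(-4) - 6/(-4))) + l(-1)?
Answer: -1972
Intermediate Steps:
q = 78 (q = 49 + 7*((-3 - 3)/(6 + (2/(-4) - 6/(-4))) + 5) = 49 + 7*(-6/(6 + (2*(-1/4) - 6*(-1/4))) + 5) = 49 + 7*(-6/(6 + (-1/2 + 3/2)) + 5) = 49 + 7*(-6/(6 + 1) + 5) = 49 + 7*(-6/7 + 5) = 49 + 7*(29/7) = 49 + 29 = 78)
(q - 20)*(-34) = (78 - 20)*(-34) = 58*(-34) = -1972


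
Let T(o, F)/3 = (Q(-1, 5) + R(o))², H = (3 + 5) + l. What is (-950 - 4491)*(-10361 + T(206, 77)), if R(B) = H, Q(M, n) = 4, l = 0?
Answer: 54023689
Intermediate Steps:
H = 8 (H = (3 + 5) + 0 = 8 + 0 = 8)
R(B) = 8
T(o, F) = 432 (T(o, F) = 3*(4 + 8)² = 3*12² = 3*144 = 432)
(-950 - 4491)*(-10361 + T(206, 77)) = (-950 - 4491)*(-10361 + 432) = -5441*(-9929) = 54023689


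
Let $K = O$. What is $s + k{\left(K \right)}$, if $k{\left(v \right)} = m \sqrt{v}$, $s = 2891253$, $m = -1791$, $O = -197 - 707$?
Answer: $2891253 - 3582 i \sqrt{226} \approx 2.8913 \cdot 10^{6} - 53849.0 i$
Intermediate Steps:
$O = -904$
$K = -904$
$k{\left(v \right)} = - 1791 \sqrt{v}$
$s + k{\left(K \right)} = 2891253 - 1791 \sqrt{-904} = 2891253 - 1791 \cdot 2 i \sqrt{226} = 2891253 - 3582 i \sqrt{226}$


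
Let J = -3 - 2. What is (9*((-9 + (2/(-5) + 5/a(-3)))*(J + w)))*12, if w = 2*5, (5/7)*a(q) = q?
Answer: -40032/7 ≈ -5718.9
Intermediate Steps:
a(q) = 7*q/5
J = -5
w = 10
(9*((-9 + (2/(-5) + 5/a(-3)))*(J + w)))*12 = (9*((-9 + (2/(-5) + 5/(((7/5)*(-3)))))*(-5 + 10)))*12 = (9*((-9 + (2*(-1/5) + 5/(-21/5)))*5))*12 = (9*((-9 + (-2/5 + 5*(-5/21)))*5))*12 = (9*((-9 + (-2/5 - 25/21))*5))*12 = (9*((-9 - 167/105)*5))*12 = (9*(-1112/105*5))*12 = (9*(-1112/21))*12 = -3336/7*12 = -40032/7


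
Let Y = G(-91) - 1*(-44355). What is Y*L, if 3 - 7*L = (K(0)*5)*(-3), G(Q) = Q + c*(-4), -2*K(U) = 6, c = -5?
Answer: -265704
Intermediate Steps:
K(U) = -3 (K(U) = -½*6 = -3)
G(Q) = 20 + Q (G(Q) = Q - 5*(-4) = Q + 20 = 20 + Q)
Y = 44284 (Y = (20 - 91) - 1*(-44355) = -71 + 44355 = 44284)
L = -6 (L = 3/7 - (-3*5)*(-3)/7 = 3/7 - (-15)*(-3)/7 = 3/7 - ⅐*45 = 3/7 - 45/7 = -6)
Y*L = 44284*(-6) = -265704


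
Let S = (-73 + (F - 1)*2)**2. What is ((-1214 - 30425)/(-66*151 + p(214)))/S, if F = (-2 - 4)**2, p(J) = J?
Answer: 31639/87768 ≈ 0.36048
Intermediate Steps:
F = 36 (F = (-6)**2 = 36)
S = 9 (S = (-73 + (36 - 1)*2)**2 = (-73 + 35*2)**2 = (-73 + 70)**2 = (-3)**2 = 9)
((-1214 - 30425)/(-66*151 + p(214)))/S = ((-1214 - 30425)/(-66*151 + 214))/9 = -31639/(-9966 + 214)*(1/9) = -31639/(-9752)*(1/9) = -31639*(-1/9752)*(1/9) = (31639/9752)*(1/9) = 31639/87768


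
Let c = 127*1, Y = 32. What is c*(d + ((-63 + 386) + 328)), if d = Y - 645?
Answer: 4826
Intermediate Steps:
d = -613 (d = 32 - 645 = -613)
c = 127
c*(d + ((-63 + 386) + 328)) = 127*(-613 + ((-63 + 386) + 328)) = 127*(-613 + (323 + 328)) = 127*(-613 + 651) = 127*38 = 4826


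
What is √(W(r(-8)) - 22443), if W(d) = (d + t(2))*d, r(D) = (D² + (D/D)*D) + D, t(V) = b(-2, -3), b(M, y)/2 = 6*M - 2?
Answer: 3*I*√2387 ≈ 146.57*I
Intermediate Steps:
b(M, y) = -4 + 12*M (b(M, y) = 2*(6*M - 2) = 2*(-2 + 6*M) = -4 + 12*M)
t(V) = -28 (t(V) = -4 + 12*(-2) = -4 - 24 = -28)
r(D) = D² + 2*D (r(D) = (D² + 1*D) + D = (D² + D) + D = (D + D²) + D = D² + 2*D)
W(d) = d*(-28 + d) (W(d) = (d - 28)*d = (-28 + d)*d = d*(-28 + d))
√(W(r(-8)) - 22443) = √((-8*(2 - 8))*(-28 - 8*(2 - 8)) - 22443) = √((-8*(-6))*(-28 - 8*(-6)) - 22443) = √(48*(-28 + 48) - 22443) = √(48*20 - 22443) = √(960 - 22443) = √(-21483) = 3*I*√2387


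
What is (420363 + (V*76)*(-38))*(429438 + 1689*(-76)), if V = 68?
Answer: 67434253446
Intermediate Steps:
(420363 + (V*76)*(-38))*(429438 + 1689*(-76)) = (420363 + (68*76)*(-38))*(429438 + 1689*(-76)) = (420363 + 5168*(-38))*(429438 - 128364) = (420363 - 196384)*301074 = 223979*301074 = 67434253446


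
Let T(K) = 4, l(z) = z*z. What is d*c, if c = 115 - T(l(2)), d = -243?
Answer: -26973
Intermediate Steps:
l(z) = z²
c = 111 (c = 115 - 1*4 = 115 - 4 = 111)
d*c = -243*111 = -26973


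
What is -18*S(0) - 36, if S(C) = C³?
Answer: -36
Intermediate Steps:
-18*S(0) - 36 = -18*0³ - 36 = -18*0 - 36 = 0 - 36 = -36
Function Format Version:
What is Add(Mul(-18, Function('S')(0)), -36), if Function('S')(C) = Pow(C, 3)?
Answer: -36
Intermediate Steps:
Add(Mul(-18, Function('S')(0)), -36) = Add(Mul(-18, Pow(0, 3)), -36) = Add(Mul(-18, 0), -36) = Add(0, -36) = -36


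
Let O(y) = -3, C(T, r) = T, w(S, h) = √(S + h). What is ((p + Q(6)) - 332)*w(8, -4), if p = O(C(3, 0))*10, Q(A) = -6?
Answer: -736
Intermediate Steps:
p = -30 (p = -3*10 = -30)
((p + Q(6)) - 332)*w(8, -4) = ((-30 - 6) - 332)*√(8 - 4) = (-36 - 332)*√4 = -368*2 = -736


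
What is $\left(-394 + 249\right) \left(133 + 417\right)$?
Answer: $-79750$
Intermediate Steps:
$\left(-394 + 249\right) \left(133 + 417\right) = \left(-145\right) 550 = -79750$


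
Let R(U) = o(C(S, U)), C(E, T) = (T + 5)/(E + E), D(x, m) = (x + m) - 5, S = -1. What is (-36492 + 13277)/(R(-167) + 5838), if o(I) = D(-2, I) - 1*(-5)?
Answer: -23215/5917 ≈ -3.9234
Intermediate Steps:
D(x, m) = -5 + m + x (D(x, m) = (m + x) - 5 = -5 + m + x)
C(E, T) = (5 + T)/(2*E) (C(E, T) = (5 + T)/((2*E)) = (5 + T)*(1/(2*E)) = (5 + T)/(2*E))
o(I) = -2 + I (o(I) = (-5 + I - 2) - 1*(-5) = (-7 + I) + 5 = -2 + I)
R(U) = -9/2 - U/2 (R(U) = -2 + (1/2)*(5 + U)/(-1) = -2 + (1/2)*(-1)*(5 + U) = -2 + (-5/2 - U/2) = -9/2 - U/2)
(-36492 + 13277)/(R(-167) + 5838) = (-36492 + 13277)/((-9/2 - 1/2*(-167)) + 5838) = -23215/((-9/2 + 167/2) + 5838) = -23215/(79 + 5838) = -23215/5917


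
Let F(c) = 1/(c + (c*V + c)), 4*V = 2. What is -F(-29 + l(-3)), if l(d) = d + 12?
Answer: 1/50 ≈ 0.020000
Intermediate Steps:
l(d) = 12 + d
V = 1/2 (V = (1/4)*2 = 1/2 ≈ 0.50000)
F(c) = 2/(5*c) (F(c) = 1/(c + (c*(1/2) + c)) = 1/(c + (c/2 + c)) = 1/(c + 3*c/2) = 1/(5*c/2) = 2/(5*c))
-F(-29 + l(-3)) = -2/(5*(-29 + (12 - 3))) = -2/(5*(-29 + 9)) = -2/(5*(-20)) = -2*(-1)/(5*20) = -1*(-1/50) = 1/50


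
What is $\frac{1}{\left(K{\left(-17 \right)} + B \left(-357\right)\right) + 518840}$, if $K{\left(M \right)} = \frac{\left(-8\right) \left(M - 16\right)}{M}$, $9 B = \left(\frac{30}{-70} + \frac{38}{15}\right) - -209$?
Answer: $\frac{765}{390494746} \approx 1.9591 \cdot 10^{-6}$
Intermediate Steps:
$B = \frac{22166}{945}$ ($B = \frac{\left(\frac{30}{-70} + \frac{38}{15}\right) - -209}{9} = \frac{\left(30 \left(- \frac{1}{70}\right) + 38 \cdot \frac{1}{15}\right) + 209}{9} = \frac{\left(- \frac{3}{7} + \frac{38}{15}\right) + 209}{9} = \frac{\frac{221}{105} + 209}{9} = \frac{1}{9} \cdot \frac{22166}{105} = \frac{22166}{945} \approx 23.456$)
$K{\left(M \right)} = \frac{128 - 8 M}{M}$ ($K{\left(M \right)} = \frac{\left(-8\right) \left(-16 + M\right)}{M} = \frac{128 - 8 M}{M}$)
$\frac{1}{\left(K{\left(-17 \right)} + B \left(-357\right)\right) + 518840} = \frac{1}{\left(\left(-8 + \frac{128}{-17}\right) + \frac{22166}{945} \left(-357\right)\right) + 518840} = \frac{1}{\left(\left(-8 + 128 \left(- \frac{1}{17}\right)\right) - \frac{376822}{45}\right) + 518840} = \frac{1}{\left(\left(-8 - \frac{128}{17}\right) - \frac{376822}{45}\right) + 518840} = \frac{1}{\left(- \frac{264}{17} - \frac{376822}{45}\right) + 518840} = \frac{1}{- \frac{6417854}{765} + 518840} = \frac{1}{\frac{390494746}{765}} = \frac{765}{390494746}$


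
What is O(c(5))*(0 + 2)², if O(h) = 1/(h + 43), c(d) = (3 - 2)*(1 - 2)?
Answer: 2/21 ≈ 0.095238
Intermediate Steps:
c(d) = -1 (c(d) = 1*(-1) = -1)
O(h) = 1/(43 + h)
O(c(5))*(0 + 2)² = (0 + 2)²/(43 - 1) = 2²/42 = (1/42)*4 = 2/21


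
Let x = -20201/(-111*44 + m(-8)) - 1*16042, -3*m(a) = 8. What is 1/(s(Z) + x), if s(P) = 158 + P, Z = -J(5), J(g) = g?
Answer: -14660/232872137 ≈ -6.2953e-5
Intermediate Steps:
m(a) = -8/3 (m(a) = -1/3*8 = -8/3)
Z = -5 (Z = -1*5 = -5)
x = -235115117/14660 (x = -20201/(-111*44 - 8/3) - 1*16042 = -20201/(-4884 - 8/3) - 16042 = -20201/(-14660/3) - 16042 = -20201*(-3/14660) - 16042 = 60603/14660 - 16042 = -235115117/14660 ≈ -16038.)
1/(s(Z) + x) = 1/((158 - 5) - 235115117/14660) = 1/(153 - 235115117/14660) = 1/(-232872137/14660) = -14660/232872137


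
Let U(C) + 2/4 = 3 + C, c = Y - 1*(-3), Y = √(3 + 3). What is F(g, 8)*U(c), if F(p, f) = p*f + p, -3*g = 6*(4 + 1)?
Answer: -495 - 90*√6 ≈ -715.45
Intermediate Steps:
Y = √6 ≈ 2.4495
g = -10 (g = -2*(4 + 1) = -2*5 = -⅓*30 = -10)
F(p, f) = p + f*p (F(p, f) = f*p + p = p + f*p)
c = 3 + √6 (c = √6 - 1*(-3) = √6 + 3 = 3 + √6 ≈ 5.4495)
U(C) = 5/2 + C (U(C) = -½ + (3 + C) = 5/2 + C)
F(g, 8)*U(c) = (-10*(1 + 8))*(5/2 + (3 + √6)) = (-10*9)*(11/2 + √6) = -90*(11/2 + √6) = -495 - 90*√6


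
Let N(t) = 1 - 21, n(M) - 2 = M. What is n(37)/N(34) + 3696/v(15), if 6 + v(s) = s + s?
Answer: 3041/20 ≈ 152.05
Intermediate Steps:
v(s) = -6 + 2*s (v(s) = -6 + (s + s) = -6 + 2*s)
n(M) = 2 + M
N(t) = -20
n(37)/N(34) + 3696/v(15) = (2 + 37)/(-20) + 3696/(-6 + 2*15) = 39*(-1/20) + 3696/(-6 + 30) = -39/20 + 3696/24 = -39/20 + 3696*(1/24) = -39/20 + 154 = 3041/20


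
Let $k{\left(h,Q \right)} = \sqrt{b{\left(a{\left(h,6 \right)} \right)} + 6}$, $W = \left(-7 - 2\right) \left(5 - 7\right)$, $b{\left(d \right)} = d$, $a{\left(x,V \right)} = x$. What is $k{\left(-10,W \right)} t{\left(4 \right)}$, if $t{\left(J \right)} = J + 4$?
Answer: $16 i \approx 16.0 i$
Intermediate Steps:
$t{\left(J \right)} = 4 + J$
$W = 18$ ($W = \left(-9\right) \left(-2\right) = 18$)
$k{\left(h,Q \right)} = \sqrt{6 + h}$ ($k{\left(h,Q \right)} = \sqrt{h + 6} = \sqrt{6 + h}$)
$k{\left(-10,W \right)} t{\left(4 \right)} = \sqrt{6 - 10} \left(4 + 4\right) = \sqrt{-4} \cdot 8 = 2 i 8 = 16 i$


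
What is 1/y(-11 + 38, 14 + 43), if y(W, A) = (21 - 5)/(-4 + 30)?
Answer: 13/8 ≈ 1.6250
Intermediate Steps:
y(W, A) = 8/13 (y(W, A) = 16/26 = 16*(1/26) = 8/13)
1/y(-11 + 38, 14 + 43) = 1/(8/13) = 13/8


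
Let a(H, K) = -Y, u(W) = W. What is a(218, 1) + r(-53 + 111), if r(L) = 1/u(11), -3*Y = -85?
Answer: -932/33 ≈ -28.242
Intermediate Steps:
Y = 85/3 (Y = -⅓*(-85) = 85/3 ≈ 28.333)
a(H, K) = -85/3 (a(H, K) = -1*85/3 = -85/3)
r(L) = 1/11
a(218, 1) + r(-53 + 111) = -85/3 + 1/11 = -932/33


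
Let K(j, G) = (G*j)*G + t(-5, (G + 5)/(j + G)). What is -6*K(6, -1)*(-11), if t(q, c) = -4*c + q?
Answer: -726/5 ≈ -145.20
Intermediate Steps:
t(q, c) = q - 4*c
K(j, G) = -5 + j*G**2 - 4*(5 + G)/(G + j) (K(j, G) = (G*j)*G + (-5 - 4*(G + 5)/(j + G)) = j*G**2 + (-5 - 4*(5 + G)/(G + j)) = -5 + j*G**2 - 4*(5 + G)/(G + j))
-6*K(6, -1)*(-11) = -6*(-20 - 4*(-1) + (-5 + 6*(-1)**2)*(-1 + 6))/(-1 + 6)*(-11) = -6*(-20 + 4 + (-5 + 6*1)*5)/5*(-11) = -6*(-20 + 4 + (-5 + 6)*5)/5*(-11) = -6*(-20 + 4 + 1*5)/5*(-11) = -6*(-20 + 4 + 5)/5*(-11) = -6*(-11)/5*(-11) = -6*(-11/5)*(-11) = (66/5)*(-11) = -726/5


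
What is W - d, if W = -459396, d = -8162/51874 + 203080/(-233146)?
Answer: -1389005458526403/3023553901 ≈ -4.5940e+5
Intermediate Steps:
d = -3109377393/3023553901 (d = -8162*1/51874 + 203080*(-1/233146) = -4081/25937 - 101540/116573 = -3109377393/3023553901 ≈ -1.0284)
W - d = -459396 - 1*(-3109377393/3023553901) = -459396 + 3109377393/3023553901 = -1389005458526403/3023553901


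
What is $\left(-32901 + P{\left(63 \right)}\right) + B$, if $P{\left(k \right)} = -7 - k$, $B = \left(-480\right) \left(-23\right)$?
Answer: $-21931$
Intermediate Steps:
$B = 11040$
$\left(-32901 + P{\left(63 \right)}\right) + B = \left(-32901 - 70\right) + 11040 = -32971 + 11040 = -21931$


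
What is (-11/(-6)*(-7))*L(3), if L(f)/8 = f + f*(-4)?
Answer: 924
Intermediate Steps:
L(f) = -24*f (L(f) = 8*(f + f*(-4)) = 8*(f - 4*f) = 8*(-3*f) = -24*f)
(-11/(-6)*(-7))*L(3) = (-11/(-6)*(-7))*(-24*3) = (-11*(-1/6)*(-7))*(-72) = ((11/6)*(-7))*(-72) = -77/6*(-72) = 924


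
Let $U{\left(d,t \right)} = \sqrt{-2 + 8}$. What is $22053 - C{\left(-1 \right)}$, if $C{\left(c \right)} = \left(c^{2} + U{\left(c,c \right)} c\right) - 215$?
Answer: $22267 + \sqrt{6} \approx 22269.0$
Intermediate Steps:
$U{\left(d,t \right)} = \sqrt{6}$
$C{\left(c \right)} = -215 + c^{2} + c \sqrt{6}$ ($C{\left(c \right)} = \left(c^{2} + \sqrt{6} c\right) - 215 = \left(c^{2} + c \sqrt{6}\right) - 215 = -215 + c^{2} + c \sqrt{6}$)
$22053 - C{\left(-1 \right)} = 22053 - \left(-215 + \left(-1\right)^{2} - \sqrt{6}\right) = 22053 - \left(-215 + 1 - \sqrt{6}\right) = 22053 - \left(-214 - \sqrt{6}\right) = 22053 + \left(214 + \sqrt{6}\right) = 22267 + \sqrt{6}$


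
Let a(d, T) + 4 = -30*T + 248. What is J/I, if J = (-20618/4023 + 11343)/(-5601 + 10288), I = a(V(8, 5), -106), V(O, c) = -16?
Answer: 45612271/64562262624 ≈ 0.00070648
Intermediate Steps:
a(d, T) = 244 - 30*T (a(d, T) = -4 + (-30*T + 248) = -4 + (248 - 30*T) = 244 - 30*T)
I = 3424 (I = 244 - 30*(-106) = 244 + 3180 = 3424)
J = 45612271/18855801 (J = (-20618*1/4023 + 11343)/4687 = (-20618/4023 + 11343)*(1/4687) = (45612271/4023)*(1/4687) = 45612271/18855801 ≈ 2.4190)
J/I = (45612271/18855801)/3424 = (45612271/18855801)*(1/3424) = 45612271/64562262624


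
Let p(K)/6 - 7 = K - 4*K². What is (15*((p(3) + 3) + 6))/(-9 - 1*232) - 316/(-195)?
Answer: 506131/46995 ≈ 10.770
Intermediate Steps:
p(K) = 42 - 24*K² + 6*K (p(K) = 42 + 6*(K - 4*K²) = 42 + (-24*K² + 6*K) = 42 - 24*K² + 6*K)
(15*((p(3) + 3) + 6))/(-9 - 1*232) - 316/(-195) = (15*(((42 - 24*3² + 6*3) + 3) + 6))/(-9 - 1*232) - 316/(-195) = (15*(((42 - 24*9 + 18) + 3) + 6))/(-9 - 232) - 316*(-1/195) = (15*(((42 - 216 + 18) + 3) + 6))/(-241) + 316/195 = (15*((-156 + 3) + 6))*(-1/241) + 316/195 = (15*(-153 + 6))*(-1/241) + 316/195 = (15*(-147))*(-1/241) + 316/195 = -2205*(-1/241) + 316/195 = 2205/241 + 316/195 = 506131/46995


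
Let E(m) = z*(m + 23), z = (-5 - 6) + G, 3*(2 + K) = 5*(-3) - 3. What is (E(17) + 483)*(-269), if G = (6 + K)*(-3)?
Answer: -76127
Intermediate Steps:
K = -8 (K = -2 + (5*(-3) - 3)/3 = -2 + (-15 - 3)/3 = -2 + (1/3)*(-18) = -2 - 6 = -8)
G = 6 (G = (6 - 8)*(-3) = -2*(-3) = 6)
z = -5 (z = (-5 - 6) + 6 = -11 + 6 = -5)
E(m) = -115 - 5*m (E(m) = -5*(m + 23) = -5*(23 + m) = -115 - 5*m)
(E(17) + 483)*(-269) = ((-115 - 5*17) + 483)*(-269) = ((-115 - 85) + 483)*(-269) = (-200 + 483)*(-269) = 283*(-269) = -76127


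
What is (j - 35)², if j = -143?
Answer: 31684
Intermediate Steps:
(j - 35)² = (-143 - 35)² = (-178)² = 31684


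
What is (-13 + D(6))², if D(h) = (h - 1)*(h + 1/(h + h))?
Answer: 43681/144 ≈ 303.34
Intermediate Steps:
D(h) = (-1 + h)*(h + 1/(2*h))
(-13 + D(6))² = (-13 + (½ + 6² - 1*6 - ½/6))² = (-13 + (½ + 36 - 6 - ½*⅙))² = (-13 + (½ + 36 - 6 - 1/12))² = (-13 + 365/12)² = (209/12)² = 43681/144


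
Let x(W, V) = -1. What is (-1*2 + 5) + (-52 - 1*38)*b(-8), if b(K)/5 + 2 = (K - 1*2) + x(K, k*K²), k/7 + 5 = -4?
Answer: 5853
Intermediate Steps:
k = -63 (k = -35 + 7*(-4) = -35 - 28 = -63)
b(K) = -25 + 5*K (b(K) = -10 + 5*((K - 1*2) - 1) = -10 + 5*((K - 2) - 1) = -10 + 5*((-2 + K) - 1) = -10 + 5*(-3 + K) = -10 + (-15 + 5*K) = -25 + 5*K)
(-1*2 + 5) + (-52 - 1*38)*b(-8) = (-1*2 + 5) + (-52 - 1*38)*(-25 + 5*(-8)) = (-2 + 5) + (-52 - 38)*(-25 - 40) = 3 - 90*(-65) = 3 + 5850 = 5853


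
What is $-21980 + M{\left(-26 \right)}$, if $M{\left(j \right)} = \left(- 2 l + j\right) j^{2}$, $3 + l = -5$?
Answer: $-28740$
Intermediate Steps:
$l = -8$ ($l = -3 - 5 = -8$)
$M{\left(j \right)} = j^{2} \left(16 + j\right)$ ($M{\left(j \right)} = \left(\left(-2\right) \left(-8\right) + j\right) j^{2} = \left(16 + j\right) j^{2} = j^{2} \left(16 + j\right)$)
$-21980 + M{\left(-26 \right)} = -21980 + \left(-26\right)^{2} \left(16 - 26\right) = -21980 + 676 \left(-10\right) = -21980 - 6760 = -28740$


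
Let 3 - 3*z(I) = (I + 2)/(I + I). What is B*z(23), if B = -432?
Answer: -8136/23 ≈ -353.74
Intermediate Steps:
z(I) = 1 - (2 + I)/(6*I) (z(I) = 1 - (I + 2)/(3*(I + I)) = 1 - (2 + I)/(3*(2*I)) = 1 - (2 + I)*1/(2*I)/3 = 1 - (2 + I)/(6*I))
B*z(23) = -72*(-2 + 5*23)/23 = -72*(-2 + 115)/23 = -72*113/23 = -432*113/138 = -8136/23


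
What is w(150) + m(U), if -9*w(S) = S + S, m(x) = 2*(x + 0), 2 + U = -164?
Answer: -1096/3 ≈ -365.33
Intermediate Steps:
U = -166 (U = -2 - 164 = -166)
m(x) = 2*x
w(S) = -2*S/9 (w(S) = -(S + S)/9 = -2*S/9)
w(150) + m(U) = -2/9*150 + 2*(-166) = -100/3 - 332 = -1096/3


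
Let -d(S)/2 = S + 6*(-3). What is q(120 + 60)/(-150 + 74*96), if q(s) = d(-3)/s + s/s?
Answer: 37/208620 ≈ 0.00017736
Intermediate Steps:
d(S) = 36 - 2*S (d(S) = -2*(S + 6*(-3)) = -2*(S - 18) = -2*(-18 + S) = 36 - 2*S)
q(s) = 1 + 42/s (q(s) = (36 - 2*(-3))/s + s/s = (36 + 6)/s + 1 = 42/s + 1 = 1 + 42/s)
q(120 + 60)/(-150 + 74*96) = ((42 + (120 + 60))/(120 + 60))/(-150 + 74*96) = ((42 + 180)/180)/(-150 + 7104) = ((1/180)*222)/6954 = (37/30)*(1/6954) = 37/208620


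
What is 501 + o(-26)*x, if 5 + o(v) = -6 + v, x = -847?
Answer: 31840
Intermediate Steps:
o(v) = -11 + v (o(v) = -5 + (-6 + v) = -11 + v)
501 + o(-26)*x = 501 + (-11 - 26)*(-847) = 501 - 37*(-847) = 501 + 31339 = 31840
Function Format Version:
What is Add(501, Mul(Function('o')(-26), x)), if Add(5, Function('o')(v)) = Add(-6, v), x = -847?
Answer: 31840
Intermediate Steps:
Function('o')(v) = Add(-11, v) (Function('o')(v) = Add(-5, Add(-6, v)) = Add(-11, v))
Add(501, Mul(Function('o')(-26), x)) = Add(501, Mul(Add(-11, -26), -847)) = Add(501, Mul(-37, -847)) = Add(501, 31339) = 31840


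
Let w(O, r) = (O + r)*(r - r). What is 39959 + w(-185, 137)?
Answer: 39959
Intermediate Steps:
w(O, r) = 0 (w(O, r) = (O + r)*0 = 0)
39959 + w(-185, 137) = 39959 + 0 = 39959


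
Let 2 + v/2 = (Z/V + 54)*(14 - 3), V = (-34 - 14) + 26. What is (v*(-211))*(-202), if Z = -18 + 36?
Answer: 49697252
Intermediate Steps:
Z = 18
V = -22 (V = -48 + 26 = -22)
v = 1166 (v = -4 + 2*((18/(-22) + 54)*(14 - 3)) = -4 + 2*((18*(-1/22) + 54)*11) = -4 + 2*((-9/11 + 54)*11) = -4 + 2*((585/11)*11) = -4 + 2*585 = -4 + 1170 = 1166)
(v*(-211))*(-202) = (1166*(-211))*(-202) = -246026*(-202) = 49697252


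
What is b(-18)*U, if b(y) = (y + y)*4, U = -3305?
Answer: 475920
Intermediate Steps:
b(y) = 8*y (b(y) = (2*y)*4 = 8*y)
b(-18)*U = (8*(-18))*(-3305) = -144*(-3305) = 475920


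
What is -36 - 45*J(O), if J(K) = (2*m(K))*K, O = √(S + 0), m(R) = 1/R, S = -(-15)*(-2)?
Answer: -126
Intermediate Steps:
S = -30 (S = -3*10 = -30)
m(R) = 1/R
O = I*√30 (O = √(-30 + 0) = √(-30) = I*√30 ≈ 5.4772*I)
J(K) = 2 (J(K) = (2/K)*K = 2)
-36 - 45*J(O) = -36 - 45*2 = -36 - 90 = -126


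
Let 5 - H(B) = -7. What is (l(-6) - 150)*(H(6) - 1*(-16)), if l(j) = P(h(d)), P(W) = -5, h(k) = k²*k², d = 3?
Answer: -4340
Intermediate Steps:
H(B) = 12 (H(B) = 5 - 1*(-7) = 5 + 7 = 12)
h(k) = k⁴
l(j) = -5
(l(-6) - 150)*(H(6) - 1*(-16)) = (-5 - 150)*(12 - 1*(-16)) = -155*(12 + 16) = -155*28 = -4340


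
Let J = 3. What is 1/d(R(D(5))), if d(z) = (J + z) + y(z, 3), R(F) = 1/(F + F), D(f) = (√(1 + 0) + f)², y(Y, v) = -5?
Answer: -72/143 ≈ -0.50350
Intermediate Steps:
D(f) = (1 + f)² (D(f) = (√1 + f)² = (1 + f)²)
R(F) = 1/(2*F)
d(z) = -2 + z (d(z) = (3 + z) - 5 = -2 + z)
1/d(R(D(5))) = 1/(-2 + 1/(2*((1 + 5)²))) = 1/(-2 + 1/(2*(6²))) = 1/(-2 + (½)/36) = 1/(-2 + (½)*(1/36)) = 1/(-2 + 1/72) = 1/(-143/72) = -72/143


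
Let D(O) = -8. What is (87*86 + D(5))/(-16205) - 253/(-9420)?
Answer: -13261043/30530220 ≈ -0.43436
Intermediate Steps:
(87*86 + D(5))/(-16205) - 253/(-9420) = (87*86 - 8)/(-16205) - 253/(-9420) = (7482 - 8)*(-1/16205) - 253*(-1/9420) = 7474*(-1/16205) + 253/9420 = -7474/16205 + 253/9420 = -13261043/30530220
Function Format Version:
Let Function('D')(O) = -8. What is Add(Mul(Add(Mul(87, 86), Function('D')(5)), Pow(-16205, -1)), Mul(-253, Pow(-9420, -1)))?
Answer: Rational(-13261043, 30530220) ≈ -0.43436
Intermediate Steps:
Add(Mul(Add(Mul(87, 86), Function('D')(5)), Pow(-16205, -1)), Mul(-253, Pow(-9420, -1))) = Add(Mul(Add(Mul(87, 86), -8), Pow(-16205, -1)), Mul(-253, Pow(-9420, -1))) = Add(Mul(Add(7482, -8), Rational(-1, 16205)), Mul(-253, Rational(-1, 9420))) = Add(Mul(7474, Rational(-1, 16205)), Rational(253, 9420)) = Add(Rational(-7474, 16205), Rational(253, 9420)) = Rational(-13261043, 30530220)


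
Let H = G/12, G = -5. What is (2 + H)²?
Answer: 361/144 ≈ 2.5069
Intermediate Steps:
H = -5/12 ≈ -0.41667
(2 + H)² = (2 - 5/12)² = (19/12)² = 361/144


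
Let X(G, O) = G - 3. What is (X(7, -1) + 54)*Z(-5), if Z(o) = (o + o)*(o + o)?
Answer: 5800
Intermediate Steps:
X(G, O) = -3 + G
Z(o) = 4*o**2 (Z(o) = (2*o)*(2*o) = 4*o**2)
(X(7, -1) + 54)*Z(-5) = ((-3 + 7) + 54)*(4*(-5)**2) = (4 + 54)*(4*25) = 58*100 = 5800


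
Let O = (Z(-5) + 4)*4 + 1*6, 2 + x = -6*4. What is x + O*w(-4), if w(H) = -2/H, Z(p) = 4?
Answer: -7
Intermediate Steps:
x = -26 (x = -2 - 6*4 = -2 - 24 = -26)
O = 38 (O = (4 + 4)*4 + 1*6 = 8*4 + 6 = 32 + 6 = 38)
x + O*w(-4) = -26 + 38*(-2/(-4)) = -26 + 38*(-2*(-1/4)) = -26 + 38*(1/2) = -26 + 19 = -7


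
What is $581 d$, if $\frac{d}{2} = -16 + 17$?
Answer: $1162$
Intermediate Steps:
$d = 2$ ($d = 2 \left(-16 + 17\right) = 2 \cdot 1 = 2$)
$581 d = 581 \cdot 2 = 1162$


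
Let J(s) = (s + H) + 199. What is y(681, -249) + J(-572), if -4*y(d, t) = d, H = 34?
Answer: -2037/4 ≈ -509.25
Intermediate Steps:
y(d, t) = -d/4
J(s) = 233 + s (J(s) = (s + 34) + 199 = (34 + s) + 199 = 233 + s)
y(681, -249) + J(-572) = -1/4*681 + (233 - 572) = -681/4 - 339 = -2037/4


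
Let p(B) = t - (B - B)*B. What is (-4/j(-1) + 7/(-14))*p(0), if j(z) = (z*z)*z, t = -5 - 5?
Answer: -35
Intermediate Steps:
t = -10
j(z) = z**3 (j(z) = z**2*z = z**3)
p(B) = -10 (p(B) = -10 - (B - B)*B = -10 - 0*B = -10 - 1*0 = -10 + 0 = -10)
(-4/j(-1) + 7/(-14))*p(0) = (-4/((-1)**3) + 7/(-14))*(-10) = (-4/(-1) + 7*(-1/14))*(-10) = (-4*(-1) - 1/2)*(-10) = (4 - 1/2)*(-10) = (7/2)*(-10) = -35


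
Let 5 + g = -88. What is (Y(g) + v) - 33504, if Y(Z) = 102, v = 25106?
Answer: -8296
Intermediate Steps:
g = -93 (g = -5 - 88 = -93)
(Y(g) + v) - 33504 = (102 + 25106) - 33504 = 25208 - 33504 = -8296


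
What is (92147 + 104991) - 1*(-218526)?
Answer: 415664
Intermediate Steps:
(92147 + 104991) - 1*(-218526) = 197138 + 218526 = 415664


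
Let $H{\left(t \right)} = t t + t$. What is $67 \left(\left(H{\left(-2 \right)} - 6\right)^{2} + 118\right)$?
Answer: $8978$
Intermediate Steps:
$H{\left(t \right)} = t + t^{2}$ ($H{\left(t \right)} = t^{2} + t = t + t^{2}$)
$67 \left(\left(H{\left(-2 \right)} - 6\right)^{2} + 118\right) = 67 \left(\left(- 2 \left(1 - 2\right) - 6\right)^{2} + 118\right) = 67 \left(\left(\left(-2\right) \left(-1\right) - 6\right)^{2} + 118\right) = 67 \left(\left(2 - 6\right)^{2} + 118\right) = 67 \left(\left(-4\right)^{2} + 118\right) = 67 \left(16 + 118\right) = 67 \cdot 134 = 8978$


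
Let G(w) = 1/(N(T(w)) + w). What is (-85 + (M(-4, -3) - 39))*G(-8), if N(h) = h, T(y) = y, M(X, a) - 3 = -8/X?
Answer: 119/16 ≈ 7.4375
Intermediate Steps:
M(X, a) = 3 - 8/X
G(w) = 1/(2*w) (G(w) = 1/(w + w) = 1/(2*w))
(-85 + (M(-4, -3) - 39))*G(-8) = (-85 + ((3 - 8/(-4)) - 39))*((½)/(-8)) = (-85 + ((3 - 8*(-¼)) - 39))*((½)*(-⅛)) = (-85 + ((3 + 2) - 39))*(-1/16) = (-85 + (5 - 39))*(-1/16) = (-85 - 34)*(-1/16) = -119*(-1/16) = 119/16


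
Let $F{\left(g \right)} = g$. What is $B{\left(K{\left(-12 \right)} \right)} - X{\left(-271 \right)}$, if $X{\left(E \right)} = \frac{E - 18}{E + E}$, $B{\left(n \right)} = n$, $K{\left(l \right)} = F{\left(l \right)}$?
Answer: $- \frac{6793}{542} \approx -12.533$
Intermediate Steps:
$K{\left(l \right)} = l$
$X{\left(E \right)} = \frac{-18 + E}{2 E}$ ($X{\left(E \right)} = \frac{E - 18}{2 E} = \left(-18 + E\right) \frac{1}{2 E} = \frac{-18 + E}{2 E}$)
$B{\left(K{\left(-12 \right)} \right)} - X{\left(-271 \right)} = -12 - \frac{-18 - 271}{2 \left(-271\right)} = -12 - \frac{1}{2} \left(- \frac{1}{271}\right) \left(-289\right) = -12 - \frac{289}{542} = - \frac{6793}{542}$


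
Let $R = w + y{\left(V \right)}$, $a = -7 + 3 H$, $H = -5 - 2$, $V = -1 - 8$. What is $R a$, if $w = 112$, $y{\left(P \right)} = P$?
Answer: $-2884$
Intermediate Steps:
$V = -9$ ($V = -1 - 8 = -9$)
$H = -7$
$a = -28$ ($a = -7 + 3 \left(-7\right) = -7 - 21 = -28$)
$R = 103$ ($R = 112 - 9 = 103$)
$R a = 103 \left(-28\right) = -2884$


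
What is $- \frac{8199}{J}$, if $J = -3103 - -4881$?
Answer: $- \frac{8199}{1778} \approx -4.6114$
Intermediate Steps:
$J = 1778$ ($J = -3103 + 4881 = 1778$)
$- \frac{8199}{J} = - \frac{8199}{1778}$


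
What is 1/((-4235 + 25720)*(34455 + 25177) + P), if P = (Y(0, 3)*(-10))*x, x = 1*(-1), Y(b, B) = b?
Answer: 1/1281193520 ≈ 7.8052e-10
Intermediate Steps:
x = -1
P = 0 (P = (0*(-10))*(-1) = 0*(-1) = 0)
1/((-4235 + 25720)*(34455 + 25177) + P) = 1/((-4235 + 25720)*(34455 + 25177) + 0) = 1/(21485*59632 + 0) = 1/(1281193520 + 0) = 1/1281193520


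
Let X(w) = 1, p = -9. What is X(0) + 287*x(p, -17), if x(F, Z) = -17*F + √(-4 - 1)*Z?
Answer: 43912 - 4879*I*√5 ≈ 43912.0 - 10910.0*I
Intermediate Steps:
x(F, Z) = -17*F + I*Z*√5 (x(F, Z) = -17*F + √(-5)*Z = -17*F + (I*√5)*Z = -17*F + I*Z*√5)
X(0) + 287*x(p, -17) = 1 + 287*(-17*(-9) + I*(-17)*√5) = 1 + 287*(153 - 17*I*√5) = 1 + (43911 - 4879*I*√5) = 43912 - 4879*I*√5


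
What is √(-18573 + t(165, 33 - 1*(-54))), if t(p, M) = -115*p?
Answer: 6*I*√1043 ≈ 193.77*I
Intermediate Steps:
√(-18573 + t(165, 33 - 1*(-54))) = √(-18573 - 115*165) = √(-18573 - 18975) = √(-37548) = 6*I*√1043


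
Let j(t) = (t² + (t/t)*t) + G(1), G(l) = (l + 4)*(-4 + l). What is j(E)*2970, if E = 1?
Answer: -38610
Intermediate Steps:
G(l) = (-4 + l)*(4 + l) (G(l) = (4 + l)*(-4 + l) = (-4 + l)*(4 + l))
j(t) = -15 + t + t² (j(t) = (t² + (t/t)*t) + (-16 + 1²) = (t² + 1*t) + (-16 + 1) = (t² + t) - 15 = (t + t²) - 15 = -15 + t + t²)
j(E)*2970 = (-15 + 1 + 1²)*2970 = (-15 + 1 + 1)*2970 = -13*2970 = -38610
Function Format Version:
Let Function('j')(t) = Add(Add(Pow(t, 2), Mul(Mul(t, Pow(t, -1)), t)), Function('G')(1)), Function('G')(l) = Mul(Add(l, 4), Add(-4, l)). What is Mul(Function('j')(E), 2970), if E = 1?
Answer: -38610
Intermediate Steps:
Function('G')(l) = Mul(Add(-4, l), Add(4, l)) (Function('G')(l) = Mul(Add(4, l), Add(-4, l)) = Mul(Add(-4, l), Add(4, l)))
Function('j')(t) = Add(-15, t, Pow(t, 2)) (Function('j')(t) = Add(Add(Pow(t, 2), Mul(Mul(t, Pow(t, -1)), t)), Add(-16, Pow(1, 2))) = Add(Add(Pow(t, 2), Mul(1, t)), Add(-16, 1)) = Add(Add(Pow(t, 2), t), -15) = Add(Add(t, Pow(t, 2)), -15) = Add(-15, t, Pow(t, 2)))
Mul(Function('j')(E), 2970) = Mul(Add(-15, 1, Pow(1, 2)), 2970) = Mul(Add(-15, 1, 1), 2970) = Mul(-13, 2970) = -38610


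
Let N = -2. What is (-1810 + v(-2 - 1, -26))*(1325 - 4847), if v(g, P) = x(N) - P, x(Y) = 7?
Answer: 6258594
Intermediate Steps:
v(g, P) = 7 - P
(-1810 + v(-2 - 1, -26))*(1325 - 4847) = (-1810 + (7 - 1*(-26)))*(1325 - 4847) = (-1810 + (7 + 26))*(-3522) = (-1810 + 33)*(-3522) = -1777*(-3522) = 6258594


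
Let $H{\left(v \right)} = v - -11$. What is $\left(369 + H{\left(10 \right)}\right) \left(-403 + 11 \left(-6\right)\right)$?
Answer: $-182910$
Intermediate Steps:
$H{\left(v \right)} = 11 + v$ ($H{\left(v \right)} = v + 11 = 11 + v$)
$\left(369 + H{\left(10 \right)}\right) \left(-403 + 11 \left(-6\right)\right) = \left(369 + \left(11 + 10\right)\right) \left(-403 + 11 \left(-6\right)\right) = \left(369 + 21\right) \left(-403 - 66\right) = 390 \left(-469\right) = -182910$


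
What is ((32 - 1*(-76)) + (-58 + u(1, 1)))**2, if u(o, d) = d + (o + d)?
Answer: 2809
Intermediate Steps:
u(o, d) = o + 2*d (u(o, d) = d + (d + o) = o + 2*d)
((32 - 1*(-76)) + (-58 + u(1, 1)))**2 = ((32 - 1*(-76)) + (-58 + (1 + 2*1)))**2 = ((32 + 76) + (-58 + (1 + 2)))**2 = (108 + (-58 + 3))**2 = (108 - 55)**2 = 53**2 = 2809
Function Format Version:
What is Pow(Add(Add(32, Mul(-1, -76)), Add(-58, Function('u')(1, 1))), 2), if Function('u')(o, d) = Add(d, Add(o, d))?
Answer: 2809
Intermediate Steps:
Function('u')(o, d) = Add(o, Mul(2, d)) (Function('u')(o, d) = Add(d, Add(d, o)) = Add(o, Mul(2, d)))
Pow(Add(Add(32, Mul(-1, -76)), Add(-58, Function('u')(1, 1))), 2) = Pow(Add(Add(32, Mul(-1, -76)), Add(-58, Add(1, Mul(2, 1)))), 2) = Pow(Add(Add(32, 76), Add(-58, Add(1, 2))), 2) = Pow(Add(108, Add(-58, 3)), 2) = Pow(Add(108, -55), 2) = Pow(53, 2) = 2809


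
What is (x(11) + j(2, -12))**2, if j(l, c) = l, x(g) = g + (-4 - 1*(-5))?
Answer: 196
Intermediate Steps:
x(g) = 1 + g (x(g) = g + (-4 + 5) = g + 1 = 1 + g)
(x(11) + j(2, -12))**2 = ((1 + 11) + 2)**2 = (12 + 2)**2 = 14**2 = 196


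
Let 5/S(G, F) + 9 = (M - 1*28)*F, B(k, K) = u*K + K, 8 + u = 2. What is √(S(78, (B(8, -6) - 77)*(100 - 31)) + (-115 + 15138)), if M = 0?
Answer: √4953823466622/18159 ≈ 122.57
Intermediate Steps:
u = -6 (u = -8 + 2 = -6)
B(k, K) = -5*K (B(k, K) = -6*K + K = -5*K)
S(G, F) = 5/(-9 - 28*F) (S(G, F) = 5/(-9 + (0 - 1*28)*F) = 5/(-9 + (0 - 28)*F) = 5/(-9 - 28*F))
√(S(78, (B(8, -6) - 77)*(100 - 31)) + (-115 + 15138)) = √(-5/(9 + 28*((-5*(-6) - 77)*(100 - 31))) + (-115 + 15138)) = √(-5/(9 + 28*((30 - 77)*69)) + 15023) = √(-5/(9 + 28*(-47*69)) + 15023) = √(-5/(9 + 28*(-3243)) + 15023) = √(-5/(9 - 90804) + 15023) = √(-5/(-90795) + 15023) = √(-5*(-1/90795) + 15023) = √(1/18159 + 15023) = √(272802658/18159) = √4953823466622/18159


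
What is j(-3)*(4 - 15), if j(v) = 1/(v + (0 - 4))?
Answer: 11/7 ≈ 1.5714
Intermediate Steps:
j(v) = 1/(-4 + v) (j(v) = 1/(v - 4) = 1/(-4 + v))
j(-3)*(4 - 15) = (4 - 15)/(-4 - 3) = -11/(-7) = -⅐*(-11) = 11/7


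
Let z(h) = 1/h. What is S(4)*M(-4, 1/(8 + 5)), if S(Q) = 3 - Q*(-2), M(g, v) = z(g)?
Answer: -11/4 ≈ -2.7500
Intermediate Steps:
M(g, v) = 1/g
S(Q) = 3 + 2*Q (S(Q) = 3 - (-2)*Q = 3 + 2*Q)
S(4)*M(-4, 1/(8 + 5)) = (3 + 2*4)/(-4) = (3 + 8)*(-¼) = 11*(-¼) = -11/4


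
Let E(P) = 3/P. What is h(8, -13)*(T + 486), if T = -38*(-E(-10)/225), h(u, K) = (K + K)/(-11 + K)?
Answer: 2369003/4500 ≈ 526.45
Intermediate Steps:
h(u, K) = 2*K/(-11 + K) (h(u, K) = (2*K)/(-11 + K) = 2*K/(-11 + K))
T = -19/375 (T = -38/((-225/(3/(-10)))) = -38/((-225/(3*(-⅒)))) = -38/((-225/(-3/10))) = -38/((-225*(-10/3))) = -38/750 = -38*1/750 = -19/375 ≈ -0.050667)
h(8, -13)*(T + 486) = (2*(-13)/(-11 - 13))*(-19/375 + 486) = (2*(-13)/(-24))*(182231/375) = (2*(-13)*(-1/24))*(182231/375) = (13/12)*(182231/375) = 2369003/4500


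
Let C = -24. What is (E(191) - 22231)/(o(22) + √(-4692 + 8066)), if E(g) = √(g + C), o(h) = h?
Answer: 244541/1445 - 22231*√3374/2890 - 11*√167/1445 + √563458/2890 ≈ -277.43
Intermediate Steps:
E(g) = √(-24 + g) (E(g) = √(g - 24) = √(-24 + g))
(E(191) - 22231)/(o(22) + √(-4692 + 8066)) = (√(-24 + 191) - 22231)/(22 + √(-4692 + 8066)) = (√167 - 22231)/(22 + √3374) = (-22231 + √167)/(22 + √3374)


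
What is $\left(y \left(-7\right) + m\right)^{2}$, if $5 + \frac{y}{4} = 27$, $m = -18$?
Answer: $401956$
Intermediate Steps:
$y = 88$ ($y = -20 + 4 \cdot 27 = -20 + 108 = 88$)
$\left(y \left(-7\right) + m\right)^{2} = \left(88 \left(-7\right) - 18\right)^{2} = \left(-616 - 18\right)^{2} = \left(-634\right)^{2} = 401956$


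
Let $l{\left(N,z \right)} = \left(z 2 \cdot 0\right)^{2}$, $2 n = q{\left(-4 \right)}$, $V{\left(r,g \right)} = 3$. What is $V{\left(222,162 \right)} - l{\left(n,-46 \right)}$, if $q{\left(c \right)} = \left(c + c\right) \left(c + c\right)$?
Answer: $3$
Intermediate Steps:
$q{\left(c \right)} = 4 c^{2}$ ($q{\left(c \right)} = 2 c 2 c = 4 c^{2}$)
$n = 32$ ($n = \frac{4 \left(-4\right)^{2}}{2} = \frac{4 \cdot 16}{2} = \frac{1}{2} \cdot 64 = 32$)
$l{\left(N,z \right)} = 0$ ($l{\left(N,z \right)} = \left(2 z 0\right)^{2} = 0^{2} = 0$)
$V{\left(222,162 \right)} - l{\left(n,-46 \right)} = 3 - 0 = 3 + 0 = 3$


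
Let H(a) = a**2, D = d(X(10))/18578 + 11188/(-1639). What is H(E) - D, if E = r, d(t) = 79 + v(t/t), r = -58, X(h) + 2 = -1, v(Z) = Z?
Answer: 51319653016/15224671 ≈ 3370.8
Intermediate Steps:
X(h) = -3 (X(h) = -2 - 1 = -3)
d(t) = 80 (d(t) = 79 + t/t = 79 + 1 = 80)
D = -103859772/15224671 (D = 80/18578 + 11188/(-1639) = 80*(1/18578) + 11188*(-1/1639) = 40/9289 - 11188/1639 = -103859772/15224671 ≈ -6.8218)
E = -58
H(E) - D = (-58)**2 - 1*(-103859772/15224671) = 3364 + 103859772/15224671 = 51319653016/15224671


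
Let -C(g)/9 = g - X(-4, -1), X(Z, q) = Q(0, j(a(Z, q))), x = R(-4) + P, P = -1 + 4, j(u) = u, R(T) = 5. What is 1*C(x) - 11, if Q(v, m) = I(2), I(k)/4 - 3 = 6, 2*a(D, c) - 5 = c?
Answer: 241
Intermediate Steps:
a(D, c) = 5/2 + c/2
P = 3
x = 8 (x = 5 + 3 = 8)
I(k) = 36 (I(k) = 12 + 4*6 = 12 + 24 = 36)
Q(v, m) = 36
X(Z, q) = 36
C(g) = 324 - 9*g (C(g) = -9*(g - 1*36) = -9*(g - 36) = -9*(-36 + g) = 324 - 9*g)
1*C(x) - 11 = 1*(324 - 9*8) - 11 = 1*(324 - 72) - 11 = 1*252 - 11 = 252 - 11 = 241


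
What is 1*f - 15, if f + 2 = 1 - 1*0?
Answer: -16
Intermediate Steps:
f = -1 (f = -2 + (1 - 1*0) = -2 + (1 + 0) = -2 + 1 = -1)
1*f - 15 = 1*(-1) - 15 = -1 - 15 = -16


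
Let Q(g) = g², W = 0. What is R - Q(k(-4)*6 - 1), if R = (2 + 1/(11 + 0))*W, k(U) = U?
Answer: -625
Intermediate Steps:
R = 0 (R = (2 + 1/(11 + 0))*0 = (2 + 1/11)*0 = (23/11)*0 = 0)
R - Q(k(-4)*6 - 1) = 0 - (-4*6 - 1)² = 0 - (-24 - 1)² = 0 - 1*(-25)² = 0 - 1*625 = 0 - 625 = -625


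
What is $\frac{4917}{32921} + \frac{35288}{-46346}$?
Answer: $- \frac{466916483}{762878333} \approx -0.61205$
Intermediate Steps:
$\frac{4917}{32921} + \frac{35288}{-46346} = 4917 \cdot \frac{1}{32921} + 35288 \left(- \frac{1}{46346}\right) = \frac{4917}{32921} - \frac{17644}{23173} = - \frac{466916483}{762878333}$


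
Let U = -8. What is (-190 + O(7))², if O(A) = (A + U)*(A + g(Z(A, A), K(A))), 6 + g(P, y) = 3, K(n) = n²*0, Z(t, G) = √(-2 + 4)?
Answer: 37636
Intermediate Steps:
Z(t, G) = √2
K(n) = 0
g(P, y) = -3 (g(P, y) = -6 + 3 = -3)
O(A) = (-8 + A)*(-3 + A) (O(A) = (A - 8)*(A - 3) = (-8 + A)*(-3 + A))
(-190 + O(7))² = (-190 + (24 + 7² - 11*7))² = (-190 + (24 + 49 - 77))² = (-190 - 4)² = (-194)² = 37636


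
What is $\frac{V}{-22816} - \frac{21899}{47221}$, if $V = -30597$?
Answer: $\frac{30489463}{34754656} \approx 0.87728$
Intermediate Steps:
$\frac{V}{-22816} - \frac{21899}{47221} = - \frac{30597}{-22816} - \frac{21899}{47221} = \left(-30597\right) \left(- \frac{1}{22816}\right) - \frac{21899}{47221} = \frac{987}{736} - \frac{21899}{47221} = \frac{30489463}{34754656}$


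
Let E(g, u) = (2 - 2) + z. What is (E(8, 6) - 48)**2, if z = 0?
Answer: 2304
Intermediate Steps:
E(g, u) = 0 (E(g, u) = (2 - 2) + 0 = 0 + 0 = 0)
(E(8, 6) - 48)**2 = (0 - 48)**2 = (-48)**2 = 2304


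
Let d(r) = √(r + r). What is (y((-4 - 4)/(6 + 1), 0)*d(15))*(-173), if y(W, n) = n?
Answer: 0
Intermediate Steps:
d(r) = √2*√r (d(r) = √(2*r) = √2*√r)
(y((-4 - 4)/(6 + 1), 0)*d(15))*(-173) = (0*(√2*√15))*(-173) = (0*√30)*(-173) = 0*(-173) = 0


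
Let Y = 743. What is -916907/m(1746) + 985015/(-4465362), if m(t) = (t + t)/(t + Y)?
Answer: -1698461681596451/2598840684 ≈ -6.5355e+5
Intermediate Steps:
m(t) = 2*t/(743 + t) (m(t) = (t + t)/(t + 743) = (2*t)/(743 + t) = 2*t/(743 + t))
-916907/m(1746) + 985015/(-4465362) = -916907/(2*1746/(743 + 1746)) + 985015/(-4465362) = -916907/(2*1746/2489) + 985015*(-1/4465362) = -916907/(2*1746*(1/2489)) - 985015/4465362 = -916907/3492/2489 - 985015/4465362 = -916907*2489/3492 - 985015/4465362 = -2282181523/3492 - 985015/4465362 = -1698461681596451/2598840684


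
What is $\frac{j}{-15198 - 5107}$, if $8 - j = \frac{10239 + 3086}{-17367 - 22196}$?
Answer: $- \frac{329829}{803326715} \approx -0.00041058$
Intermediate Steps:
$j = \frac{329829}{39563}$ ($j = 8 - \frac{10239 + 3086}{-17367 - 22196} = 8 - \frac{13325}{-39563} = 8 - 13325 \left(- \frac{1}{39563}\right) = 8 - - \frac{13325}{39563} = 8 + \frac{13325}{39563} = \frac{329829}{39563} \approx 8.3368$)
$\frac{j}{-15198 - 5107} = \frac{329829}{39563 \left(-15198 - 5107\right)} = \frac{329829}{39563 \left(-20305\right)} = \frac{329829}{39563} \left(- \frac{1}{20305}\right) = - \frac{329829}{803326715}$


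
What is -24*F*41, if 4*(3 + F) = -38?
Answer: 12300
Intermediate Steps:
F = -25/2 (F = -3 + (1/4)*(-38) = -3 - 19/2 = -25/2 ≈ -12.500)
-24*F*41 = -24*(-25/2)*41 = 300*41 = 12300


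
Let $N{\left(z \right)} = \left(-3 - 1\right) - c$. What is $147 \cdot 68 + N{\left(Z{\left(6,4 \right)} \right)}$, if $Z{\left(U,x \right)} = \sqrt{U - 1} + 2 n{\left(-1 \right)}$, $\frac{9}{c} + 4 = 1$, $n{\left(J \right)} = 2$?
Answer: $9995$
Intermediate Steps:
$c = -3$ ($c = \frac{9}{-4 + 1} = \frac{9}{-3} = 9 \left(- \frac{1}{3}\right) = -3$)
$Z{\left(U,x \right)} = 4 + \sqrt{-1 + U}$ ($Z{\left(U,x \right)} = \sqrt{U - 1} + 2 \cdot 2 = \sqrt{-1 + U} + 4 = 4 + \sqrt{-1 + U}$)
$N{\left(z \right)} = -1$ ($N{\left(z \right)} = \left(-3 - 1\right) - -3 = -4 + 3 = -1$)
$147 \cdot 68 + N{\left(Z{\left(6,4 \right)} \right)} = 147 \cdot 68 - 1 = 9996 - 1 = 9995$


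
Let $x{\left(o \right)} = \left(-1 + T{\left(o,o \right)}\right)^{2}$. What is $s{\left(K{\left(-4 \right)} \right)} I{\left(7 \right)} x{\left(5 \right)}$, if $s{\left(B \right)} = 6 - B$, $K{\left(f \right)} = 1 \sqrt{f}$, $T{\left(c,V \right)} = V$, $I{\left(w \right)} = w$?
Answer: $672 - 224 i \approx 672.0 - 224.0 i$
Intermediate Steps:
$K{\left(f \right)} = \sqrt{f}$
$x{\left(o \right)} = \left(-1 + o\right)^{2}$
$s{\left(K{\left(-4 \right)} \right)} I{\left(7 \right)} x{\left(5 \right)} = \left(6 - \sqrt{-4}\right) 7 \left(-1 + 5\right)^{2} = \left(6 - 2 i\right) 7 \cdot 4^{2} = \left(6 - 2 i\right) 7 \cdot 16 = \left(42 - 14 i\right) 16 = 672 - 224 i$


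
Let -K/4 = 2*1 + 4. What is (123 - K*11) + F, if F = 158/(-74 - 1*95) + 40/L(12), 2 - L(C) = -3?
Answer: 66597/169 ≈ 394.06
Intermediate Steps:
L(C) = 5 (L(C) = 2 - 1*(-3) = 2 + 3 = 5)
K = -24 (K = -4*(2*1 + 4) = -4*(2 + 4) = -4*6 = -24)
F = 1194/169 (F = 158/(-74 - 1*95) + 40/5 = 158/(-74 - 95) + 40*(1/5) = 158/(-169) + 8 = 158*(-1/169) + 8 = -158/169 + 8 = 1194/169 ≈ 7.0651)
(123 - K*11) + F = (123 - (-24)*11) + 1194/169 = (123 - 1*(-264)) + 1194/169 = (123 + 264) + 1194/169 = 387 + 1194/169 = 66597/169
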